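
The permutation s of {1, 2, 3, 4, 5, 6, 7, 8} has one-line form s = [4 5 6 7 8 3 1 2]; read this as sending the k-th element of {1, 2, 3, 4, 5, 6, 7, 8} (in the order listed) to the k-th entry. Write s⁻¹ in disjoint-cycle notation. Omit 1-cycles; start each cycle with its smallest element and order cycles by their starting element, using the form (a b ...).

(1 7 4)(2 8 5)(3 6)

First write s in disjoint cycles: (1 4 7)(2 5 8)(3 6).
Reversing each cycle (and rotating so the smallest element leads) gives s⁻¹ = (1 7 4)(2 8 5)(3 6).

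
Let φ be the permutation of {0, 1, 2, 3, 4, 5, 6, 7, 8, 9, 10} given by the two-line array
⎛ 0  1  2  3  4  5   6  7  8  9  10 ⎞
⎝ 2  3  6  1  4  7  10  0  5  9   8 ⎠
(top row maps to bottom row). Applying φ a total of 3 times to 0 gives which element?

10

Tracing 0 → 2 → … returns to 0 after 7 steps, so 0 lies in a 7-cycle (0, 2, 6, 10, 8, 5, 7).
Stepping 3 places around the cycle: 0 → 2 → 6 → 10.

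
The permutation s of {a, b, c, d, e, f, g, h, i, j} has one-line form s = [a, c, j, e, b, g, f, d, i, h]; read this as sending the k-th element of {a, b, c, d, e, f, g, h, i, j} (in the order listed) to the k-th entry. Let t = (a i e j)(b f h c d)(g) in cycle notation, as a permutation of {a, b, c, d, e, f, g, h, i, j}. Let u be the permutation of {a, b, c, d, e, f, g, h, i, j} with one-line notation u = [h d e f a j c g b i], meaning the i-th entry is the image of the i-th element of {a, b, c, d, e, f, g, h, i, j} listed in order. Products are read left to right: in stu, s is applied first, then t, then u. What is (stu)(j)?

e

Chase j: s(j) = h; t(h) = c; u(c) = e. Hence (stu)(j) = e.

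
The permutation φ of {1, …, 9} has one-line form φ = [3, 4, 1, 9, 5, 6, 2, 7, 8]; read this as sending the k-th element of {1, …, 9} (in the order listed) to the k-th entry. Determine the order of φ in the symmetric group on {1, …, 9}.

10

Writing φ as disjoint cycles, the cycle lengths are 5, 2, 1, 1.
Since disjoint cycles commute, ord(φ) = lcm(5, 2) = 10.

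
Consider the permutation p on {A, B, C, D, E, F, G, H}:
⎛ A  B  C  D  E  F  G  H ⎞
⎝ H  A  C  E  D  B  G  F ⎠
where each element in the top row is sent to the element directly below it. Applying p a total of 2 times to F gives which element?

Tracing F → B → … returns to F after 4 steps, so F lies in a 4-cycle (A, H, F, B).
Stepping 2 places around the cycle: F → B → A.

A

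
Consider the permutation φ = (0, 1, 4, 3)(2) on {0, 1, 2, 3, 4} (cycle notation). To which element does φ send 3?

0

Within (0, 1, 4, 3), 3 ↦ 0.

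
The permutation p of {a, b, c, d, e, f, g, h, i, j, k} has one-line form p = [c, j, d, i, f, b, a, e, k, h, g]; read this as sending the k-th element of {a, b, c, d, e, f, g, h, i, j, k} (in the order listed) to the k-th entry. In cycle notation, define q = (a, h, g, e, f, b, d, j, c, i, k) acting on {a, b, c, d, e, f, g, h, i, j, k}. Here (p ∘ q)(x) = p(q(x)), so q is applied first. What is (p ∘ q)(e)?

First apply q: q(e) = f, then p(f) = b. Thus (p ∘ q)(e) = b.

b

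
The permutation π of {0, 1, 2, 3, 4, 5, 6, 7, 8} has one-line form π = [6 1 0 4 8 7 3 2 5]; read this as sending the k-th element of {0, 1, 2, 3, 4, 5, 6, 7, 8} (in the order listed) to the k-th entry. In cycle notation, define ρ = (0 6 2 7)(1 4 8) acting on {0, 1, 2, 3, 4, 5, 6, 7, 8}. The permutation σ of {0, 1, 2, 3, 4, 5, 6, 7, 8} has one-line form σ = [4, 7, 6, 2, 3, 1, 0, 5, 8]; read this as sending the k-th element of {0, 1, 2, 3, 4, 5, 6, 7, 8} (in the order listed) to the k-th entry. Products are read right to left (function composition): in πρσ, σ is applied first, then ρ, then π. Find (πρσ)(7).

Apply the permutations in order: σ(7) = 5, then ρ(5) = 5, then π(5) = 7. So (πρσ)(7) = 7.

7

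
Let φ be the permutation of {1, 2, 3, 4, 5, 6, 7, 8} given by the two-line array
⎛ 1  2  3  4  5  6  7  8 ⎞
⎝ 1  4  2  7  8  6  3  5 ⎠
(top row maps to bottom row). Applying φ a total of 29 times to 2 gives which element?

4

Tracing 2 → 4 → … returns to 2 after 4 steps, so 2 lies in a 4-cycle (2, 4, 7, 3).
On a 4-cycle, φ^4 is the identity, so φ^29 = φ^1 there (29 ≡ 1 mod 4).
Advancing 1 step from 2: 2 → 4.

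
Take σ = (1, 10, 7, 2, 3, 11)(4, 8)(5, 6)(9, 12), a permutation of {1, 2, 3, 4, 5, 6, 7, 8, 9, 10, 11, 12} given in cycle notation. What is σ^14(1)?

7

1 lies in the 6-cycle (1, 10, 7, 2, 3, 11).
Powers repeat with period 6 on this cycle, and 14 mod 6 = 2, so σ^14(1) = σ^2(1).
Stepping 2 places around the cycle: 1 → 10 → 7.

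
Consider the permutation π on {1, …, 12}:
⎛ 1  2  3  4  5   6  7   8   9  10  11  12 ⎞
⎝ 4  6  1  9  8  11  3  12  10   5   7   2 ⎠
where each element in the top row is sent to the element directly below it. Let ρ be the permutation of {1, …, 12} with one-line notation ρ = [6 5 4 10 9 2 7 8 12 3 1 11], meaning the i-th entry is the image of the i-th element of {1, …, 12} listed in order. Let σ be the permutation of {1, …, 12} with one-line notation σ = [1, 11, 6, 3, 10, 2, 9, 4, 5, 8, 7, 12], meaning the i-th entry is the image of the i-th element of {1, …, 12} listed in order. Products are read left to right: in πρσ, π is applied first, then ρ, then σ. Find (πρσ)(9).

6

Apply the permutations in order: π(9) = 10, then ρ(10) = 3, then σ(3) = 6. So (πρσ)(9) = 6.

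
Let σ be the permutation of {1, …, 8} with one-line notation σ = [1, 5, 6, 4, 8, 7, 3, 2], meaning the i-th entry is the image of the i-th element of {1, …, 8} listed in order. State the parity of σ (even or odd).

In disjoint-cycle form the cycle lengths are 3, 3, 1, 1.
A cycle of length ℓ contributes ℓ−1 transpositions, so σ is a product of 2 + 2 = 4 transpositions — even.

even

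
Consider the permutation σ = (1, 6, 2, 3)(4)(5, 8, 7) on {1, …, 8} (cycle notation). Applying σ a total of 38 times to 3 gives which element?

6

3 lies in the 4-cycle (1, 6, 2, 3).
Since the cycle has length 4, σ^38 acts on it the same as σ^2 (38 mod 4 = 2).
Advancing 2 steps from 3: 3 → 1 → 6.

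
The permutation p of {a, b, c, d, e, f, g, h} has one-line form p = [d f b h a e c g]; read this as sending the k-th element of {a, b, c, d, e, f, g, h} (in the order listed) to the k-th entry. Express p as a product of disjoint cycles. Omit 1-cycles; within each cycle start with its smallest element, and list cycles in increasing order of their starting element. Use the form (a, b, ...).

Start at a and follow images: a → d → h → g → c → b → f → e → a, giving the cycle (a, d, h, g, c, b, f, e).
Repeating from the next unused element and collecting all non-trivial cycles gives (a, d, h, g, c, b, f, e).

(a, d, h, g, c, b, f, e)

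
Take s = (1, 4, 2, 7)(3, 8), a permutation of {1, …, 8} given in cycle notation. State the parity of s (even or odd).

The cycle lengths are 4, 2, 1, 1.
A cycle is odd iff its length is even; s has 2 even-length cycles, so sgn(s) = (−1)^2 and s is even.

even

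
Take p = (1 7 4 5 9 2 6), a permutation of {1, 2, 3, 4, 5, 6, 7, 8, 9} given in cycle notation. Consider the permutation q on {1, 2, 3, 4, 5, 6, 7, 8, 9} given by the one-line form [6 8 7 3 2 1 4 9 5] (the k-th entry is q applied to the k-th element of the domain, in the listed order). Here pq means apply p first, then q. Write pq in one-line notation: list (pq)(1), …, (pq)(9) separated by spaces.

(pq)(x) = q(p(x)). Computing each image: q(p(1)) = q(7) = 4, q(p(2)) = q(6) = 1, q(p(3)) = q(3) = 7, q(p(4)) = q(5) = 2, q(p(5)) = q(9) = 5, q(p(6)) = q(1) = 6, q(p(7)) = q(4) = 3, q(p(8)) = q(8) = 9, q(p(9)) = q(2) = 8.
Hence pq = [4 1 7 2 5 6 3 9 8].

4 1 7 2 5 6 3 9 8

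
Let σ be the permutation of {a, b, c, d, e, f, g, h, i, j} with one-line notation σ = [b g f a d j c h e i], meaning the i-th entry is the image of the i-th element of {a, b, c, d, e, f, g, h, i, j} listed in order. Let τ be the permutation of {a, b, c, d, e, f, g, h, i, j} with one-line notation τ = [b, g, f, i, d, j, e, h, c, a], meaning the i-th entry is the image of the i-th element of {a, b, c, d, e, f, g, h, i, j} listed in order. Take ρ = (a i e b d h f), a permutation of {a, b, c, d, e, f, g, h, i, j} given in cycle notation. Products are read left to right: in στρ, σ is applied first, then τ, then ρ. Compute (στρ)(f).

i

Apply the permutations in order: σ(f) = j, then τ(j) = a, then ρ(a) = i. So (στρ)(f) = i.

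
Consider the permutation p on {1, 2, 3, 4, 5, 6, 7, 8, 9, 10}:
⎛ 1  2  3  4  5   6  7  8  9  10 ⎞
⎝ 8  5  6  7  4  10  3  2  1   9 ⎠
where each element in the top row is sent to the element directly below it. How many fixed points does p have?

0

No element satisfies p(x) = x, so there are 0 fixed points.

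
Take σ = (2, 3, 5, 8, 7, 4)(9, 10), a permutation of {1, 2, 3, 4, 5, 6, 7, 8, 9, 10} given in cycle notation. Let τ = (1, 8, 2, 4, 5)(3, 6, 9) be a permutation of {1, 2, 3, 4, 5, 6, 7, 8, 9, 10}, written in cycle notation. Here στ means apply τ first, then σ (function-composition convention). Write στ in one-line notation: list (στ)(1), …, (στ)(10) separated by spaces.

For each element, apply τ then σ: 1 → 8 → 7; 2 → 4 → 2; 3 → 6 → 6; 4 → 5 → 8; 5 → 1 → 1; 6 → 9 → 10; 7 → 7 → 4; 8 → 2 → 3; 9 → 3 → 5; 10 → 10 → 9.
So στ in one-line form is 7 2 6 8 1 10 4 3 5 9.

7 2 6 8 1 10 4 3 5 9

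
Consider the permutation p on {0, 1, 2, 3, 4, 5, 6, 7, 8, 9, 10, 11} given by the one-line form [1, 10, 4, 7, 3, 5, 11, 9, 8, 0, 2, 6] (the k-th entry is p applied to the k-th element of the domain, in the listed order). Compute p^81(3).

7

Tracing 3 → 7 → … returns to 3 after 8 steps, so 3 lies in an 8-cycle (0, 1, 10, 2, 4, 3, 7, 9).
On an 8-cycle, p^8 is the identity, so p^81 = p^1 there (81 ≡ 1 mod 8).
Stepping 1 place around the cycle: 3 → 7.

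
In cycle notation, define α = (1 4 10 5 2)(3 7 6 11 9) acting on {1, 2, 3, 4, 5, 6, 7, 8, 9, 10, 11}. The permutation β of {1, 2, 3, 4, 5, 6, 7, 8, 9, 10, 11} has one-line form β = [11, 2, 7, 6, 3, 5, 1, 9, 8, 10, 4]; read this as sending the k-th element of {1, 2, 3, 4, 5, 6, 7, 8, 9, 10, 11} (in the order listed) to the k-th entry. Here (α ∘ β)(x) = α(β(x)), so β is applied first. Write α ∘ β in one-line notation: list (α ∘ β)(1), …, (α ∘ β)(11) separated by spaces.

(α ∘ β)(x) = α(β(x)). Computing each image: α(β(1)) = α(11) = 9, α(β(2)) = α(2) = 1, α(β(3)) = α(7) = 6, α(β(4)) = α(6) = 11, α(β(5)) = α(3) = 7, α(β(6)) = α(5) = 2, α(β(7)) = α(1) = 4, α(β(8)) = α(9) = 3, α(β(9)) = α(8) = 8, α(β(10)) = α(10) = 5, α(β(11)) = α(4) = 10.
Hence α ∘ β = [9 1 6 11 7 2 4 3 8 5 10].

9 1 6 11 7 2 4 3 8 5 10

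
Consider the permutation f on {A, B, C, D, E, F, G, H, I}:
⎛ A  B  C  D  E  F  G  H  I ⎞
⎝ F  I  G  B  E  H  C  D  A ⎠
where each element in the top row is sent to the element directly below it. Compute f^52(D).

Tracing D → B → … returns to D after 6 steps, so D lies in a 6-cycle (A, F, H, D, B, I).
On a 6-cycle, f^6 is the identity, so f^52 = f^4 there (52 ≡ 4 mod 6).
Stepping 4 places around the cycle: D → B → I → A → F.

F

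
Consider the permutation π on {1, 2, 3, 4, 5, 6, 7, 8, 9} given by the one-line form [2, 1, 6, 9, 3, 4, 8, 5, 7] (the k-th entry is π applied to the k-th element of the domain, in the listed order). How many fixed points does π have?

0

No element satisfies π(x) = x, so there are 0 fixed points.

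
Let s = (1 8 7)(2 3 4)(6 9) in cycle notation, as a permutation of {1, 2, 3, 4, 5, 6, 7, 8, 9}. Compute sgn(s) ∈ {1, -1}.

-1

The cycle lengths are 3, 3, 2, 1.
A cycle of length ℓ contributes ℓ−1 transpositions, so s is a product of 2 + 2 + 1 = 5 transpositions — odd.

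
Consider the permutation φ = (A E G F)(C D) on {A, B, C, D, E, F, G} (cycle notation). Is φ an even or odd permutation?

The cycle lengths are 4, 2, 1.
A cycle is odd iff its length is even; φ has 2 even-length cycles, so sgn(φ) = (−1)^2 and φ is even.

even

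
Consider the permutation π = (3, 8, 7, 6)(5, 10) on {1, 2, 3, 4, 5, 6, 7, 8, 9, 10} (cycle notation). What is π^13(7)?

7 lies in the 4-cycle (3, 8, 7, 6).
Powers repeat with period 4 on this cycle, and 13 mod 4 = 1, so π^13(7) = π^1(7).
Stepping 1 place around the cycle: 7 → 6.

6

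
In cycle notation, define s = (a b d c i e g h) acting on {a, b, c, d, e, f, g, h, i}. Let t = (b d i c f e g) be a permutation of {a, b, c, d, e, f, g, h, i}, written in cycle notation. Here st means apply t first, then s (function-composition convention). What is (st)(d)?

(st)(d) = s(t(d)). t(d) = i, then s(i) = e. So (st)(d) = e.

e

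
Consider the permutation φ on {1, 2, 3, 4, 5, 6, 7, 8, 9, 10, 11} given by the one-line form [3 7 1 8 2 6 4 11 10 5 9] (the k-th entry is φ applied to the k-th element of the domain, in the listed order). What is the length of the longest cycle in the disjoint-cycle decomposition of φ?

Decomposing into disjoint cycles gives (1, 3)(2, 7, 4, 8, 11, 9, 10, 5); the longest has length 8.

8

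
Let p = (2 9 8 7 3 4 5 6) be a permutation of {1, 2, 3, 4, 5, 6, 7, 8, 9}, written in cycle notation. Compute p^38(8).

2

8 lies in the 8-cycle (2 9 8 7 3 4 5 6).
On an 8-cycle, p^8 is the identity, so p^38 = p^6 there (38 ≡ 6 mod 8).
Stepping 6 places around the cycle: 8 → 7 → 3 → 4 → 5 → 6 → 2.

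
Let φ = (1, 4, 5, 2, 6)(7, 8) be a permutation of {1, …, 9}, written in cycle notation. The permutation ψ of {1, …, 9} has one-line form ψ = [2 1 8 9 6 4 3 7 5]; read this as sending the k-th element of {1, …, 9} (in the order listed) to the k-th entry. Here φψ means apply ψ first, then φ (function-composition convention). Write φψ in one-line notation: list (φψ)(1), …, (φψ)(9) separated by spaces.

Chase each element through ψ then φ: 1 → 2 → 6; 2 → 1 → 4; 3 → 8 → 7; 4 → 9 → 9; 5 → 6 → 1; 6 → 4 → 5; 7 → 3 → 3; 8 → 7 → 8; 9 → 5 → 2.
So φψ in one-line form is 6 4 7 9 1 5 3 8 2.

6 4 7 9 1 5 3 8 2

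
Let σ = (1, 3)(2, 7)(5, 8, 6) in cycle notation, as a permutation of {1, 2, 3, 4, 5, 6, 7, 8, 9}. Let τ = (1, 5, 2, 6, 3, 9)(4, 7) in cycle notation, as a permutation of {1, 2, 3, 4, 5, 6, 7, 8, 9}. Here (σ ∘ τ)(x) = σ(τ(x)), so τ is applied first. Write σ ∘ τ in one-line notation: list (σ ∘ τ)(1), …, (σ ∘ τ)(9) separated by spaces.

8 5 9 2 7 1 4 6 3

(σ ∘ τ)(x) = σ(τ(x)). Computing each image: σ(τ(1)) = σ(5) = 8, σ(τ(2)) = σ(6) = 5, σ(τ(3)) = σ(9) = 9, σ(τ(4)) = σ(7) = 2, σ(τ(5)) = σ(2) = 7, σ(τ(6)) = σ(3) = 1, σ(τ(7)) = σ(4) = 4, σ(τ(8)) = σ(8) = 6, σ(τ(9)) = σ(1) = 3.
Hence σ ∘ τ = [8 5 9 2 7 1 4 6 3].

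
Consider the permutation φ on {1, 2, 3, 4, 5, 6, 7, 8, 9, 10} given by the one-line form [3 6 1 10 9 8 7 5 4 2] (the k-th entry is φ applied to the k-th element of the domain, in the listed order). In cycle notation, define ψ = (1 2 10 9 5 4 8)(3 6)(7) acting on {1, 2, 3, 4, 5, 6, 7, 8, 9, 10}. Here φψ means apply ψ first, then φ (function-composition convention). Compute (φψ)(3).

First apply ψ: ψ(3) = 6, then φ(6) = 8. Thus (φψ)(3) = 8.

8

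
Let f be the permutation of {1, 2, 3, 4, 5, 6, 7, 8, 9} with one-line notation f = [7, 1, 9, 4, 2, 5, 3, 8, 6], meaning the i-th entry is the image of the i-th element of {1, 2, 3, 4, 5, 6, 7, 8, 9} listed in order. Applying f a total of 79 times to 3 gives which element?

6

Tracing 3 → 9 → … returns to 3 after 7 steps, so 3 lies in a 7-cycle (1, 7, 3, 9, 6, 5, 2).
Powers repeat with period 7 on this cycle, and 79 mod 7 = 2, so f^79(3) = f^2(3).
Stepping 2 places around the cycle: 3 → 9 → 6.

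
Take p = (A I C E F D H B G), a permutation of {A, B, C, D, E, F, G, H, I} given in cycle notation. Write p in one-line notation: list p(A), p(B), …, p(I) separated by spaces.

Reading each image from the cycles: A↦I, B↦G, C↦E, D↦H, E↦F, F↦D, G↦A, H↦B, I↦C.
Listing these in domain order gives I G E H F D A B C.

I G E H F D A B C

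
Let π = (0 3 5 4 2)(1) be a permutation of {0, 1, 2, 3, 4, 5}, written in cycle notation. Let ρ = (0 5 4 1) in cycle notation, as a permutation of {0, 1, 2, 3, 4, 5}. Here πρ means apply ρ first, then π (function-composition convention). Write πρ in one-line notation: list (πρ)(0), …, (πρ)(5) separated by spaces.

4 3 0 5 1 2

Chase each element through ρ then π: 0 → 5 → 4; 1 → 0 → 3; 2 → 2 → 0; 3 → 3 → 5; 4 → 1 → 1; 5 → 4 → 2.
Collecting the images, πρ = [4 3 0 5 1 2].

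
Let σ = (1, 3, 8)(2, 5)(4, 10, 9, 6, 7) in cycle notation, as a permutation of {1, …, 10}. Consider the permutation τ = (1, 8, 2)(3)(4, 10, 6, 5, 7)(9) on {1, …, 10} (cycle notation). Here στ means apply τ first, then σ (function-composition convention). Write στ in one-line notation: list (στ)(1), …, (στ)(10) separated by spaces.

Chase each element through τ then σ: 1 → 8 → 1; 2 → 1 → 3; 3 → 3 → 8; 4 → 10 → 9; 5 → 7 → 4; 6 → 5 → 2; 7 → 4 → 10; 8 → 2 → 5; 9 → 9 → 6; 10 → 6 → 7.
Collecting the images, στ = [1 3 8 9 4 2 10 5 6 7].

1 3 8 9 4 2 10 5 6 7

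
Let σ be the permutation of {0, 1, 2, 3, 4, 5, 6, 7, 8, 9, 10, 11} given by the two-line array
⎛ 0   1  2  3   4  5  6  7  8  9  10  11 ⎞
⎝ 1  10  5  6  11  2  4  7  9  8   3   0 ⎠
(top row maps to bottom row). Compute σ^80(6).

0

Tracing 6 → 4 → … returns to 6 after 7 steps, so 6 lies in a 7-cycle (0 1 10 3 6 4 11).
Since the cycle has length 7, σ^80 acts on it the same as σ^3 (80 mod 7 = 3).
Advancing 3 steps from 6: 6 → 4 → 11 → 0.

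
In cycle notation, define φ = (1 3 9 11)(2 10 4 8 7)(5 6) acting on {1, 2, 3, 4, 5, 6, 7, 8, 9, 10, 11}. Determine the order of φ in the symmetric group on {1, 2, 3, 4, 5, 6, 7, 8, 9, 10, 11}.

20

The cycle type of φ is (5, 4, 2).
Since disjoint cycles commute, ord(φ) = lcm(5, 4, 2) = 20.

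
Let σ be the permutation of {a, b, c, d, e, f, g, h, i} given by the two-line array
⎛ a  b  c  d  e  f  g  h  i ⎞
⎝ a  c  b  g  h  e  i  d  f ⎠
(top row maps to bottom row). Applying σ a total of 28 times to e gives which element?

i

Tracing e → h → … returns to e after 6 steps, so e lies in a 6-cycle (d g i f e h).
On a 6-cycle, σ^6 is the identity, so σ^28 = σ^4 there (28 ≡ 4 mod 6).
Stepping 4 places around the cycle: e → h → d → g → i.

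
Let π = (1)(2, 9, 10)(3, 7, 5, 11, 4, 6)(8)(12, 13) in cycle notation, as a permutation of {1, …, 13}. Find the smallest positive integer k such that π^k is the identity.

6

The cycle type of π is (6, 3, 2, 1, 1).
The order is lcm(6, 3, 2) = 6.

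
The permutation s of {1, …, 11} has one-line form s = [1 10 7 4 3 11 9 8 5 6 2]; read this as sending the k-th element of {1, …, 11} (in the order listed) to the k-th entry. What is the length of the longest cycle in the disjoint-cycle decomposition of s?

4

Decomposing into disjoint cycles gives (2, 10, 6, 11)(3, 7, 9, 5); the longest has length 4.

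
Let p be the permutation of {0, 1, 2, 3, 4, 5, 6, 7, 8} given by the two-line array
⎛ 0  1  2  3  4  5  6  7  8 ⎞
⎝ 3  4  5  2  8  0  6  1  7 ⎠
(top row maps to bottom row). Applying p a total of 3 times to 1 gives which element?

7

Tracing 1 → 4 → … returns to 1 after 4 steps, so 1 lies in a 4-cycle (1, 4, 8, 7).
Advancing 3 steps from 1: 1 → 4 → 8 → 7.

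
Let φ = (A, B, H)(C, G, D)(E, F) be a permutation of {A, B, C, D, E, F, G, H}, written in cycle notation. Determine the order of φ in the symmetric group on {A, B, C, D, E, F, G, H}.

The cycle type of φ is (3, 3, 2).
The order of φ is the least common multiple of its cycle lengths: lcm(3, 3, 2) = 6.

6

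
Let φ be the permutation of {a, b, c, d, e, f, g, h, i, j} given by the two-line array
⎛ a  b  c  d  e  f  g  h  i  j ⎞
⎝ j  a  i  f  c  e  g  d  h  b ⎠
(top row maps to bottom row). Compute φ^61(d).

f

Tracing d → f → … returns to d after 6 steps, so d lies in a 6-cycle (c i h d f e).
Since the cycle has length 6, φ^61 acts on it the same as φ^1 (61 mod 6 = 1).
Advancing 1 step from d: d → f.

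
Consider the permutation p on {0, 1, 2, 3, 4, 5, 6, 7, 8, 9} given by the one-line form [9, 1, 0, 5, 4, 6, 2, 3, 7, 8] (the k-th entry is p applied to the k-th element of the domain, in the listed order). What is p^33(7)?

3

Tracing 7 → 3 → … returns to 7 after 8 steps, so 7 lies in an 8-cycle (0, 9, 8, 7, 3, 5, 6, 2).
Since the cycle has length 8, p^33 acts on it the same as p^1 (33 mod 8 = 1).
Stepping 1 place around the cycle: 7 → 3.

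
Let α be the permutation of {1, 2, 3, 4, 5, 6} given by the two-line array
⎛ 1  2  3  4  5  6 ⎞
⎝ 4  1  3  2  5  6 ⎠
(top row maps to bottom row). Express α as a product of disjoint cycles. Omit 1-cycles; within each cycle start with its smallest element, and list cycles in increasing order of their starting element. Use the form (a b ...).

(1 4 2)

From 1: 1 → 4 → 2 → 1, closing the cycle (1 4 2).
Continuing from each remaining unvisited element yields (1 4 2).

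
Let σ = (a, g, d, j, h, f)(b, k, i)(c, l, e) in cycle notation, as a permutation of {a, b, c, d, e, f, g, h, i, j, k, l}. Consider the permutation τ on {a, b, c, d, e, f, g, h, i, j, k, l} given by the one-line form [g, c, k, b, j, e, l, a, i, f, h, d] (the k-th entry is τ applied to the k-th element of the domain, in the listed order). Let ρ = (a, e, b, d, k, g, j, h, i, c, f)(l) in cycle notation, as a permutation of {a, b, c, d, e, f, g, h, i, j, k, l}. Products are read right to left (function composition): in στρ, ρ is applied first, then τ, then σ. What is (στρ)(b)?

k

(στρ)(b) = σ(τ(ρ(b))). ρ(b) = d, then τ(d) = b, then σ(b) = k, so the result is k.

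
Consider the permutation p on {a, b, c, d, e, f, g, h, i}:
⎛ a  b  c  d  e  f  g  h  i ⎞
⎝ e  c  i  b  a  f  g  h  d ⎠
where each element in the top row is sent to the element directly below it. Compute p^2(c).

Tracing c → i → … returns to c after 4 steps, so c lies in a 4-cycle (b c i d).
Advancing 2 steps from c: c → i → d.

d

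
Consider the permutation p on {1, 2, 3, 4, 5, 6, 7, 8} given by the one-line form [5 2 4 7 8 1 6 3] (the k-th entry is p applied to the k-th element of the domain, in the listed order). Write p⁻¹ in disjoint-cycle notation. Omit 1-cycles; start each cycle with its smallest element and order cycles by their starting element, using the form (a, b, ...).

First write p in disjoint cycles: (1, 5, 8, 3, 4, 7, 6).
Reversing each cycle (and rotating so the smallest element leads) gives p⁻¹ = (1, 6, 7, 4, 3, 8, 5).

(1, 6, 7, 4, 3, 8, 5)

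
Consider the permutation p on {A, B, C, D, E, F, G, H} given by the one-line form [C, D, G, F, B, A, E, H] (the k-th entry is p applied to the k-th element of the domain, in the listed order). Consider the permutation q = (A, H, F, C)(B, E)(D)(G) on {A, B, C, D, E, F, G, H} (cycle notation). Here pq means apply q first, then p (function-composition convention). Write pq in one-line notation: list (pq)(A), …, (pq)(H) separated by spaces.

Chase each element through q then p: A → H → H; B → E → B; C → A → C; D → D → F; E → B → D; F → C → G; G → G → E; H → F → A.
Collecting the images, pq = [H B C F D G E A].

H B C F D G E A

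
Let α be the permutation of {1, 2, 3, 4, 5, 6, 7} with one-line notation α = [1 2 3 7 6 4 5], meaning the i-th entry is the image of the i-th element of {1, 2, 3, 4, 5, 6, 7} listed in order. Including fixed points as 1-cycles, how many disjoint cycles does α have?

4

The cycle decomposition is (1)(2)(3)(4, 7, 5, 6), which has 4 cycles (counting 1-cycles).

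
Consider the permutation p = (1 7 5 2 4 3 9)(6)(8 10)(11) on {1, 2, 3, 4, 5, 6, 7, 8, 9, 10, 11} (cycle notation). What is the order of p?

The disjoint cycles have lengths 7, 2, 1, 1.
The order of p is the least common multiple of its cycle lengths: lcm(7, 2) = 14.

14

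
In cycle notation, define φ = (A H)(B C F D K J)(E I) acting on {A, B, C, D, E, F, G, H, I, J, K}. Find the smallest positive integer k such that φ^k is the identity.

6

The cycle type of φ is (6, 2, 2, 1).
Since disjoint cycles commute, ord(φ) = lcm(6, 2, 2) = 6.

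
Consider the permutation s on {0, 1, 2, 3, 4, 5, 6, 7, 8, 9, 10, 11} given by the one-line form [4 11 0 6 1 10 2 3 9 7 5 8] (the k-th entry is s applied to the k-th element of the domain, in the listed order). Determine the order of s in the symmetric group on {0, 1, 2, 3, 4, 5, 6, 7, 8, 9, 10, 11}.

10

Decomposing into disjoint cycles gives cycle lengths 10, 2.
The order of s is the least common multiple of its cycle lengths: lcm(10, 2) = 10.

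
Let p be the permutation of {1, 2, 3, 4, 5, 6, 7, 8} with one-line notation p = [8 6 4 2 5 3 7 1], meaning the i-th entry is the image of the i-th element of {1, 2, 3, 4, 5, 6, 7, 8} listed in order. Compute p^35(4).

3

Tracing 4 → 2 → … returns to 4 after 4 steps, so 4 lies in a 4-cycle (2 6 3 4).
On a 4-cycle, p^4 is the identity, so p^35 = p^3 there (35 ≡ 3 mod 4).
Stepping 3 places around the cycle: 4 → 2 → 6 → 3.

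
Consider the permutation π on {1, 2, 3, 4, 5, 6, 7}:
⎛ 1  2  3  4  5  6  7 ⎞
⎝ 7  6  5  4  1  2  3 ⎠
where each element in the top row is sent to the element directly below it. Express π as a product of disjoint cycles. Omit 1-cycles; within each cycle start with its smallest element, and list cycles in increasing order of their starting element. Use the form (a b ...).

(1 7 3 5)(2 6)

Iterating π from 1 gives 1 → 7 → 3 → 5 → 1; that is the 4-cycle (1 7 3 5).
Continuing from each remaining unvisited element yields (1 7 3 5)(2 6).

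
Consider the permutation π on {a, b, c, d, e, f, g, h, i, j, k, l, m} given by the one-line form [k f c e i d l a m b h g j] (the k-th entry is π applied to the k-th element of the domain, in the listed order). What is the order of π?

The disjoint-cycle form of π has cycle lengths 7, 3, 2, 1.
Since disjoint cycles commute, ord(π) = lcm(7, 3, 2) = 42.

42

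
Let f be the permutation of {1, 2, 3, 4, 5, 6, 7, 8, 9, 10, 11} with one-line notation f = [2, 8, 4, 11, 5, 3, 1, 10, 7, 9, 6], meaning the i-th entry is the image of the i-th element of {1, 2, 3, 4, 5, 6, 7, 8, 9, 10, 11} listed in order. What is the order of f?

12

Writing f as disjoint cycles, the cycle lengths are 6, 4, 1.
The order is lcm(6, 4) = 12.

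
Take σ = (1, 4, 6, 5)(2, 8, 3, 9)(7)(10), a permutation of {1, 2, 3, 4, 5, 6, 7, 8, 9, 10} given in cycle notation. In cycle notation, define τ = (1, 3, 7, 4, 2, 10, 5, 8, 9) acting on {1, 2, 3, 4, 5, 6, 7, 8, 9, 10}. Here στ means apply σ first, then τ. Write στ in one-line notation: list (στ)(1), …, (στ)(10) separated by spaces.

2 9 1 6 3 8 4 7 10 5

(στ)(x) = τ(σ(x)). Computing each image: τ(σ(1)) = τ(4) = 2, τ(σ(2)) = τ(8) = 9, τ(σ(3)) = τ(9) = 1, τ(σ(4)) = τ(6) = 6, τ(σ(5)) = τ(1) = 3, τ(σ(6)) = τ(5) = 8, τ(σ(7)) = τ(7) = 4, τ(σ(8)) = τ(3) = 7, τ(σ(9)) = τ(2) = 10, τ(σ(10)) = τ(10) = 5.
Hence στ = [2 9 1 6 3 8 4 7 10 5].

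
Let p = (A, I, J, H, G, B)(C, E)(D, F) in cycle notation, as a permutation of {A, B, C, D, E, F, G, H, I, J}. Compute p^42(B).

B lies in the 6-cycle (A, I, J, H, G, B).
On a 6-cycle, p^6 is the identity, so p^42 = p^0 there (42 ≡ 0 mod 6).
So p^42(B) = B.

B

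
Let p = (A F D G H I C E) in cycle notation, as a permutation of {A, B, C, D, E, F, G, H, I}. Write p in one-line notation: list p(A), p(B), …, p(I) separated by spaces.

Reading each image from the cycles: A↦F, B↦B, C↦E, D↦G, E↦A, F↦D, G↦H, H↦I, I↦C.
Listing these in domain order gives F B E G A D H I C.

F B E G A D H I C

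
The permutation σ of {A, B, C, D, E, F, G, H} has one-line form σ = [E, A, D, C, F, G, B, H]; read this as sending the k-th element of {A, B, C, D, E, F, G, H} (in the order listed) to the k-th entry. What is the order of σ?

10

Decomposing into disjoint cycles gives cycle lengths 5, 2, 1.
Since disjoint cycles commute, ord(σ) = lcm(5, 2) = 10.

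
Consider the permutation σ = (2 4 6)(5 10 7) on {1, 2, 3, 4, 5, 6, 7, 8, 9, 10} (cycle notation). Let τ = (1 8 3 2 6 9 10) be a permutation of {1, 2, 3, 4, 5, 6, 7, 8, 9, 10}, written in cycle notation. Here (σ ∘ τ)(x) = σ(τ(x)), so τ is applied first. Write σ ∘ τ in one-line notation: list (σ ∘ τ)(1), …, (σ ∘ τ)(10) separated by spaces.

8 2 4 6 10 9 5 3 7 1

(σ ∘ τ)(x) = σ(τ(x)). Computing each image: σ(τ(1)) = σ(8) = 8, σ(τ(2)) = σ(6) = 2, σ(τ(3)) = σ(2) = 4, σ(τ(4)) = σ(4) = 6, σ(τ(5)) = σ(5) = 10, σ(τ(6)) = σ(9) = 9, σ(τ(7)) = σ(7) = 5, σ(τ(8)) = σ(3) = 3, σ(τ(9)) = σ(10) = 7, σ(τ(10)) = σ(1) = 1.
Hence σ ∘ τ = [8 2 4 6 10 9 5 3 7 1].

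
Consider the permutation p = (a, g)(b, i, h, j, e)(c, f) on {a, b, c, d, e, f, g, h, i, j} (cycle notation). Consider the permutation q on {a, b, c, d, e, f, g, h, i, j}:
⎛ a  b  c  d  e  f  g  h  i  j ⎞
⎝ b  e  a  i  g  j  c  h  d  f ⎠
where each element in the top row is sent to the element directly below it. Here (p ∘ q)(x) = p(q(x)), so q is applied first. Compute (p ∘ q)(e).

a

q(e) = g, then p(g) = a; composing gives (p ∘ q)(e) = a.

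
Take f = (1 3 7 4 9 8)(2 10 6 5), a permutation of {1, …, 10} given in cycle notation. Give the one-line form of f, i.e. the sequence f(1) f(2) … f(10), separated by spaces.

Image by image: 1→3, 2→10, 3→7, 4→9, 5→2, 6→5, 7→4, 8→1, 9→8, 10→6.
So the one-line form is 3 10 7 9 2 5 4 1 8 6.

3 10 7 9 2 5 4 1 8 6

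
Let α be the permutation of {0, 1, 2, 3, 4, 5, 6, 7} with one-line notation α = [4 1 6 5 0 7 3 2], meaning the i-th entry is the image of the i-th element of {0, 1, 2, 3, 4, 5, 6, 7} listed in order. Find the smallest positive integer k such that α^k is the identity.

10

The disjoint-cycle form of α has cycle lengths 5, 2, 1.
Since disjoint cycles commute, ord(α) = lcm(5, 2) = 10.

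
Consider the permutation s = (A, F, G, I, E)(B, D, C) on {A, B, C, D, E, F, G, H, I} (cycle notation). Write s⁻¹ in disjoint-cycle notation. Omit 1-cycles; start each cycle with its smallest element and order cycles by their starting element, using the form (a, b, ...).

Inverting a permutation written in cycle notation just reverses the order within every cycle.
Reversing each cycle of s and rotating so the smallest element leads gives (A, E, I, G, F)(B, C, D).

(A, E, I, G, F)(B, C, D)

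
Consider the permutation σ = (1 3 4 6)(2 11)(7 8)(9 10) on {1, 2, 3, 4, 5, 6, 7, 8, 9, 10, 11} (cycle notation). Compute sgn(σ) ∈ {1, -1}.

The cycle lengths are 4, 2, 2, 2, 1.
A cycle of length ℓ contributes ℓ−1 transpositions, so σ is a product of 3 + 1 + 1 + 1 = 6 transpositions — even.

1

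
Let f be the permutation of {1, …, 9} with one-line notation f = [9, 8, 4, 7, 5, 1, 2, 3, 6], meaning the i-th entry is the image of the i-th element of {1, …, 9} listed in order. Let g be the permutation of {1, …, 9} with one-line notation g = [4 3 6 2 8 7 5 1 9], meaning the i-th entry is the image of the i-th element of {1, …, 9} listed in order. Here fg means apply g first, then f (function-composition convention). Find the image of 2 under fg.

4

(fg)(2) = f(g(2)). g(2) = 3, then f(3) = 4. So (fg)(2) = 4.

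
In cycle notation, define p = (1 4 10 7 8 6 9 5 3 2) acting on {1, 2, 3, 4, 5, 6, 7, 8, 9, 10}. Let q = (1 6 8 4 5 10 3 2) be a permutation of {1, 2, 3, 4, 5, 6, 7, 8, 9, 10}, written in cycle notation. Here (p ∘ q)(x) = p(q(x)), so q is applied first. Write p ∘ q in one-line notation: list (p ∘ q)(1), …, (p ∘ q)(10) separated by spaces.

(p ∘ q)(x) = p(q(x)). Computing each image: p(q(1)) = p(6) = 9, p(q(2)) = p(1) = 4, p(q(3)) = p(2) = 1, p(q(4)) = p(5) = 3, p(q(5)) = p(10) = 7, p(q(6)) = p(8) = 6, p(q(7)) = p(7) = 8, p(q(8)) = p(4) = 10, p(q(9)) = p(9) = 5, p(q(10)) = p(3) = 2.
Hence p ∘ q = [9 4 1 3 7 6 8 10 5 2].

9 4 1 3 7 6 8 10 5 2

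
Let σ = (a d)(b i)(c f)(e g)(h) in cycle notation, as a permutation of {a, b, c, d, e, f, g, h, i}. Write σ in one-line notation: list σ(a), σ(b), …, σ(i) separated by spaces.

d i f a g c e h b

Image by image: a↦d, b↦i, c↦f, d↦a, e↦g, f↦c, g↦e, h↦h, i↦b.
Listing these in domain order gives d i f a g c e h b.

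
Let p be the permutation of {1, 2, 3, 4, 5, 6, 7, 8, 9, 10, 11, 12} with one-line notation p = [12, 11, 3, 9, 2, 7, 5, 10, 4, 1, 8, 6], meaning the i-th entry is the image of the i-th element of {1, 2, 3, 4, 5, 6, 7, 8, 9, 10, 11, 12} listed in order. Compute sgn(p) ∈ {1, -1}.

In disjoint-cycle form the cycle lengths are 9, 2, 1.
A cycle of length ℓ contributes ℓ−1 transpositions, so p is a product of 8 + 1 = 9 transpositions — odd.

-1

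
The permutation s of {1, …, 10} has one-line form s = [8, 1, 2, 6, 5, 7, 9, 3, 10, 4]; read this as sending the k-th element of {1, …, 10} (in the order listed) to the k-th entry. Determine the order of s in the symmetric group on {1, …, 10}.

Decomposing into disjoint cycles gives cycle lengths 5, 4, 1.
Since disjoint cycles commute, ord(s) = lcm(5, 4) = 20.

20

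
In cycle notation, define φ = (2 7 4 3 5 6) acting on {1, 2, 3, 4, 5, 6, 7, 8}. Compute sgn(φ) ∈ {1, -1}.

-1

The cycle lengths are 6, 1, 1.
A cycle of length ℓ contributes ℓ−1 transpositions, so φ is a product of 5 transpositions — odd.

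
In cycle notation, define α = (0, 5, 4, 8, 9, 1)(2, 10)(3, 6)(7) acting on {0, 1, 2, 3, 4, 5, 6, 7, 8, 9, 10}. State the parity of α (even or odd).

odd

The cycle lengths are 6, 2, 2, 1.
A cycle is odd iff its length is even; α has 3 even-length cycles, so sgn(α) = (−1)^3 and α is odd.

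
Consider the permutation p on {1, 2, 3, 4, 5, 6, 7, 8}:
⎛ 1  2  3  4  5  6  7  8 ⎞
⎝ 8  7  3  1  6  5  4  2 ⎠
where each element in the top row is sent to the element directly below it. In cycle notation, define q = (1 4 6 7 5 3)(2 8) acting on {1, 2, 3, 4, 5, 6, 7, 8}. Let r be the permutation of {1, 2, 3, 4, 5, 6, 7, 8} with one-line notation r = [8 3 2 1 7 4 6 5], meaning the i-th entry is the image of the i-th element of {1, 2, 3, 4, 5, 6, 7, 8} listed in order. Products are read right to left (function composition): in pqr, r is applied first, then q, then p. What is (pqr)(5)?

6

(pqr)(5) = p(q(r(5))). r(5) = 7, then q(7) = 5, then p(5) = 6, so the result is 6.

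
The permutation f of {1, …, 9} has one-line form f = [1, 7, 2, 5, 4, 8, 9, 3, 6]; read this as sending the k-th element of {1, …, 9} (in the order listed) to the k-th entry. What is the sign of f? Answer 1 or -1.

1

In disjoint-cycle form the cycle lengths are 6, 2, 1.
A cycle is odd iff its length is even; f has 2 even-length cycles, so sgn(f) = (−1)^2 and f is even.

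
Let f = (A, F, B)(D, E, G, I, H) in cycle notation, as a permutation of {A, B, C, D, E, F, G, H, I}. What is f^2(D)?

G

D lies in the 5-cycle (D, E, G, I, H).
Stepping 2 places around the cycle: D → E → G.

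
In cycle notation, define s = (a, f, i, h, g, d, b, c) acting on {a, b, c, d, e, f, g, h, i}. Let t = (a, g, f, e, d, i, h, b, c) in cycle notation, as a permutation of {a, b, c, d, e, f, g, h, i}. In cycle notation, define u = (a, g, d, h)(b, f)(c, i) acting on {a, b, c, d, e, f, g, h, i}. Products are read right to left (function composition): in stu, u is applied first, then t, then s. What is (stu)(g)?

Chase g: u(g) = d; t(d) = i; s(i) = h. Hence (stu)(g) = h.

h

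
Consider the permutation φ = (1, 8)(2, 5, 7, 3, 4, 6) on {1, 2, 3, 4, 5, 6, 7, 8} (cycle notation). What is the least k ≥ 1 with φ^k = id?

The disjoint cycles have lengths 6, 2.
The order is lcm(6, 2) = 6.

6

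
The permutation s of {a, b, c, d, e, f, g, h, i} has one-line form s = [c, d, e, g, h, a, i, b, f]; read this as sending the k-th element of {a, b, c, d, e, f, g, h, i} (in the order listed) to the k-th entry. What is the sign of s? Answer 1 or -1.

1

In disjoint-cycle form the cycle lengths are 9.
A cycle of length ℓ contributes ℓ−1 transpositions, so s is a product of 8 transpositions — even.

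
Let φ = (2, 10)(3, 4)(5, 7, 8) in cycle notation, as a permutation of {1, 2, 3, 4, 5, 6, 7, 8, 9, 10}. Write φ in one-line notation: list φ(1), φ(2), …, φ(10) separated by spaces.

1 10 4 3 7 6 8 5 9 2

Image by image: 1→1, 2→10, 3→4, 4→3, 5→7, 6→6, 7→8, 8→5, 9→9, 10→2.
So the one-line form is 1 10 4 3 7 6 8 5 9 2.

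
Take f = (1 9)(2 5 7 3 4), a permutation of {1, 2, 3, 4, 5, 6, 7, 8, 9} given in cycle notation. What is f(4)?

2

Within (2 5 7 3 4), 4 ↦ 2.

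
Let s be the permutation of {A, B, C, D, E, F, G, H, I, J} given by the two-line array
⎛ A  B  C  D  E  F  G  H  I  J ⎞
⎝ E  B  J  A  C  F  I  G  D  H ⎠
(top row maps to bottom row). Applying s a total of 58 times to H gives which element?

I

Tracing H → G → … returns to H after 8 steps, so H lies in an 8-cycle (A E C J H G I D).
Since the cycle has length 8, s^58 acts on it the same as s^2 (58 mod 8 = 2).
Stepping 2 places around the cycle: H → G → I.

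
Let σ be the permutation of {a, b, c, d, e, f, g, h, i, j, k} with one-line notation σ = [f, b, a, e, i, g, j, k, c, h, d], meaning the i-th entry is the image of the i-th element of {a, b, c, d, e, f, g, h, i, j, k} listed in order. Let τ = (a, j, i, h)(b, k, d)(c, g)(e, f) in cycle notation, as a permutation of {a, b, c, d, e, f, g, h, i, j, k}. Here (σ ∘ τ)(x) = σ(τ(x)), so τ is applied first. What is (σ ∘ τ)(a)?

τ(a) = j, then σ(j) = h; composing gives (σ ∘ τ)(a) = h.

h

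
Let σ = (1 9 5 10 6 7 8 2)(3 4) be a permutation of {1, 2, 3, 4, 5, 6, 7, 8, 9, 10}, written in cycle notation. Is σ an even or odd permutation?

even

The cycle lengths are 8, 2.
A cycle of length ℓ contributes ℓ−1 transpositions, so σ is a product of 7 + 1 = 8 transpositions — even.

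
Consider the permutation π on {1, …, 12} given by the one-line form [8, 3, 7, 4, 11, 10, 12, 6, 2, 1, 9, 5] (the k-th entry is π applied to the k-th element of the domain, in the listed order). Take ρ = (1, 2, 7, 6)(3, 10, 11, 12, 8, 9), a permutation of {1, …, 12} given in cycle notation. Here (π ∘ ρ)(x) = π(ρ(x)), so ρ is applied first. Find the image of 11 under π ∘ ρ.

First apply ρ: ρ(11) = 12, then π(12) = 5. Thus (π ∘ ρ)(11) = 5.

5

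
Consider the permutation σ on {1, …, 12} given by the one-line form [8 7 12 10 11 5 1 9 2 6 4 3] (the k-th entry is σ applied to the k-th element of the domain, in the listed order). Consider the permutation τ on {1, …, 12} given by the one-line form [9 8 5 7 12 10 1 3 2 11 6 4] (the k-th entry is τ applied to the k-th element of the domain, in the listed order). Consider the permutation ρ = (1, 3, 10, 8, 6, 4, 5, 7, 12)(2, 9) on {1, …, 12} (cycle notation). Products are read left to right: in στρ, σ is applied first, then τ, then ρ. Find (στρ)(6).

1

(στρ)(6) = ρ(τ(σ(6))). σ(6) = 5, then τ(5) = 12, then ρ(12) = 1, so the result is 1.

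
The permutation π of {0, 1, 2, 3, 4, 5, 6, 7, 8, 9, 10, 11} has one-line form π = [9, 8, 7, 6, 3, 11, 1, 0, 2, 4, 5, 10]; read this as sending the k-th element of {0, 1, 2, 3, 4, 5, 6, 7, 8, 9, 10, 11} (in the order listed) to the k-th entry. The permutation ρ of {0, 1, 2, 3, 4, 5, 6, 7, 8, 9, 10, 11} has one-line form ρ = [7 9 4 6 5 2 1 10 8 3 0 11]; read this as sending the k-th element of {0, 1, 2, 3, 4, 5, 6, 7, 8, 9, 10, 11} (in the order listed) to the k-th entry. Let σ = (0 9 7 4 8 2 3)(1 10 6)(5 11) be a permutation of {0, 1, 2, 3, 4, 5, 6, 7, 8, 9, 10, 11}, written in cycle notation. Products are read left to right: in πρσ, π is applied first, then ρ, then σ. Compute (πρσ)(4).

Chase 4: π(4) = 3; ρ(3) = 6; σ(6) = 1. Hence (πρσ)(4) = 1.

1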